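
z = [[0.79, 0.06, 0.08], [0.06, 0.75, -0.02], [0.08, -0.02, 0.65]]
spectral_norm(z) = 0.85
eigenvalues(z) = [0.6, 0.85, 0.74]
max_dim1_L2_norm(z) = 0.8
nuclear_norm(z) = 2.19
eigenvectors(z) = [[0.45, -0.84, 0.29], [-0.29, -0.45, -0.84], [-0.84, -0.29, 0.45]]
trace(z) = 2.19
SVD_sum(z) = [[0.61, 0.32, 0.21],[0.32, 0.17, 0.11],[0.21, 0.11, 0.07]] + [[0.06, -0.18, 0.10],[-0.18, 0.53, -0.28],[0.10, -0.28, 0.15]] + [[0.12, -0.08, -0.23], [-0.08, 0.05, 0.15], [-0.23, 0.15, 0.43]]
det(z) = 0.38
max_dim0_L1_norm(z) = 0.93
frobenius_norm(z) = 1.28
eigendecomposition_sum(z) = [[0.12, -0.08, -0.23], [-0.08, 0.05, 0.15], [-0.23, 0.15, 0.43]] + [[0.61, 0.32, 0.21], [0.32, 0.17, 0.11], [0.21, 0.11, 0.07]] + [[0.06, -0.18, 0.10], [-0.18, 0.53, -0.28], [0.10, -0.28, 0.15]]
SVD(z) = [[-0.84, -0.29, 0.45], [-0.45, 0.84, -0.29], [-0.29, -0.45, -0.84]] @ diag([0.8497090416009861, 0.7398039964047277, 0.6004869619942864]) @ [[-0.84,-0.45,-0.29], [-0.29,0.84,-0.45], [0.45,-0.29,-0.84]]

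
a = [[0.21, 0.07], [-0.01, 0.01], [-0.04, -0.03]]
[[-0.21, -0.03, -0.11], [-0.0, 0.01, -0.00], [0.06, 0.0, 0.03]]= a@[[-0.67, -0.26, -0.4], [-1.04, 0.34, -0.43]]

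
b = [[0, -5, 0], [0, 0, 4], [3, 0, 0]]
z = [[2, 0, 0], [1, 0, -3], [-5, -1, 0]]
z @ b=[[0, -10, 0], [-9, -5, 0], [0, 25, -4]]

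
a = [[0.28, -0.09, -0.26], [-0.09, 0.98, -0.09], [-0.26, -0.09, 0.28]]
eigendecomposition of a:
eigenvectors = [[-0.70, -0.71, 0.09], [-0.13, -0.0, -0.99], [-0.70, 0.71, 0.09]]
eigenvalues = [0.0, 0.54, 1.0]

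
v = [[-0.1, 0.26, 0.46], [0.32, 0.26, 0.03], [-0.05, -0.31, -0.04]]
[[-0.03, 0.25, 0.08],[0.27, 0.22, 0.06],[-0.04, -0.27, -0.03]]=v @ [[0.85, -0.03, 0.14], [-0.03, 0.87, 0.04], [0.14, 0.04, 0.18]]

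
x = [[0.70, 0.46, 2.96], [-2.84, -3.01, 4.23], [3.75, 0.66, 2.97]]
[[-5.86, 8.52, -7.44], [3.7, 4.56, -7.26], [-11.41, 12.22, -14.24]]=x @ [[-1.72, 1.15, -2.32],[-1.49, 0.87, 1.51],[-1.34, 2.47, -2.2]]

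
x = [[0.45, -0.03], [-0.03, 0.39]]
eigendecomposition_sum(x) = [[0.39, -0.16], [-0.16, 0.07]] + [[0.06, 0.13],[0.13, 0.32]]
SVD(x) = [[-0.92, 0.38], [0.38, 0.92]] @ diag([0.4624264068711928, 0.37757359312880723]) @ [[-0.92, 0.38], [0.38, 0.92]]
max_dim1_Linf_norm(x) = 0.45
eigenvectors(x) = [[0.92, 0.38],[-0.38, 0.92]]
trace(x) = 0.84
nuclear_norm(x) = 0.84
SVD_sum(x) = [[0.39, -0.16], [-0.16, 0.07]] + [[0.06, 0.13], [0.13, 0.32]]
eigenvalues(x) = [0.46, 0.38]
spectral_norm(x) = 0.46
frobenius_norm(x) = 0.60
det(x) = 0.17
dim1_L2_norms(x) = [0.45, 0.39]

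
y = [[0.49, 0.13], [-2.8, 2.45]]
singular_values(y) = [3.73, 0.42]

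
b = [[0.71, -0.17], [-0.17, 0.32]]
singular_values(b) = [0.77, 0.26]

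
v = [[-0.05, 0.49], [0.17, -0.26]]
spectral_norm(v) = 0.57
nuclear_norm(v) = 0.69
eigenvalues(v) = [0.15, -0.46]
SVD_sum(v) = [[-0.11, 0.48], [0.07, -0.28]] + [[0.06, 0.01], [0.1, 0.02]]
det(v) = -0.07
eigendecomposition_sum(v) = [[0.1, 0.12],[0.04, 0.05]] + [[-0.15, 0.37], [0.13, -0.31]]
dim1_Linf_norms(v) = [0.49, 0.26]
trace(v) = -0.31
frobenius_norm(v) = 0.58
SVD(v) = [[0.86,-0.51], [-0.51,-0.86]] @ diag([0.5690685855179105, 0.12353519731900123]) @ [[-0.23, 0.97], [-0.97, -0.23]]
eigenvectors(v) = [[0.92, -0.77],  [0.38, 0.64]]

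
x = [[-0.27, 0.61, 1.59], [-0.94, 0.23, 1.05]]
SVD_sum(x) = [[-0.62, 0.48, 1.48],[-0.50, 0.39, 1.18]] + [[0.35, 0.13, 0.11], [-0.44, -0.16, -0.13]]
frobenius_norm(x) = 2.24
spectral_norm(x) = 2.15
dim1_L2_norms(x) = [1.72, 1.43]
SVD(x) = [[-0.78, -0.62], [-0.62, 0.78]] @ diag([2.149847239248947, 0.6247054088878047]) @ [[0.37,-0.29,-0.88], [-0.91,-0.32,-0.28]]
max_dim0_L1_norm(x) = 2.64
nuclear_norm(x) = 2.77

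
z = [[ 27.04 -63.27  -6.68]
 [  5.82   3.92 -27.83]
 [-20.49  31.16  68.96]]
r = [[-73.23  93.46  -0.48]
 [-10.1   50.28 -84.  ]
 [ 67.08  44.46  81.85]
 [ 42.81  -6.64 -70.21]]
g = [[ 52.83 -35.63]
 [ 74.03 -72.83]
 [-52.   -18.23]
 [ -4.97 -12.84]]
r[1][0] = -10.1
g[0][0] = 52.83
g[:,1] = [-35.63, -72.83, -18.23, -12.84]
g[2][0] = -52.0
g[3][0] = -4.97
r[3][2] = -70.21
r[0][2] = -0.48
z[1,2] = -27.83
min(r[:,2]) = -84.0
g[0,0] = 52.83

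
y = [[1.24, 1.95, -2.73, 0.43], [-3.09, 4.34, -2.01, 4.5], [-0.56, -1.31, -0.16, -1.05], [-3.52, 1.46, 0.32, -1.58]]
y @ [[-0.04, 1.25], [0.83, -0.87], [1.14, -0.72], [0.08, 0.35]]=[[-1.51, 1.97], [1.79, -4.62], [-1.33, 0.19], [1.59, -6.45]]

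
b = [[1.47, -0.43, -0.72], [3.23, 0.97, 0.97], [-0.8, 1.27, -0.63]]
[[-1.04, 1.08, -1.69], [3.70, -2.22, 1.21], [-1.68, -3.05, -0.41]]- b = [[-2.51, 1.51, -0.97], [0.47, -3.19, 0.24], [-0.88, -4.32, 0.22]]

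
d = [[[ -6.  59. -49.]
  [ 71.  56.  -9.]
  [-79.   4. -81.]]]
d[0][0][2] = -49.0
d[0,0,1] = 59.0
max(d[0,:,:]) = 71.0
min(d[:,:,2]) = -81.0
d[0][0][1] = 59.0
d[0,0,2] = -49.0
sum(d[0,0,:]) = 4.0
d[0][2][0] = -79.0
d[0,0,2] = -49.0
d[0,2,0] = -79.0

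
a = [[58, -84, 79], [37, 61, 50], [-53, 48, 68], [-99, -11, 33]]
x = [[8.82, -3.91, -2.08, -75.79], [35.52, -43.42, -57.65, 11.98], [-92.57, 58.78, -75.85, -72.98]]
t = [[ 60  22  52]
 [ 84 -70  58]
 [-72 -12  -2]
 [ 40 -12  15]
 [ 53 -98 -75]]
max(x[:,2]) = -2.08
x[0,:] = [8.82, -3.91, -2.08, -75.79]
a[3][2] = 33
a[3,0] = -99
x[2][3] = -72.98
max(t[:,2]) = 58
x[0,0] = 8.82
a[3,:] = [-99, -11, 33]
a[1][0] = 37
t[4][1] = -98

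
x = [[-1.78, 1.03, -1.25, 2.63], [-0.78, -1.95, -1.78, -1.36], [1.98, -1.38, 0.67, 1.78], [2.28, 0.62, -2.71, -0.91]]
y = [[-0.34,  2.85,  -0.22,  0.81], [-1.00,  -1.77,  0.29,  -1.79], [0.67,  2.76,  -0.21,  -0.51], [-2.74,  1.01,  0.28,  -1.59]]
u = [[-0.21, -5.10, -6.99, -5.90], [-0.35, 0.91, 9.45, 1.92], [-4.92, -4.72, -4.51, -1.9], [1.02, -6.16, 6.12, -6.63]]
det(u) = 72.93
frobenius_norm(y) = 5.99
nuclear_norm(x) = 13.23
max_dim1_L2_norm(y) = 3.34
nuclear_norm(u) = 32.11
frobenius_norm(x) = 6.73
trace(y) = -3.91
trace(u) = -10.44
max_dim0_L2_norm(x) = 3.59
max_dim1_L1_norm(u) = 19.93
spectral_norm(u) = 15.10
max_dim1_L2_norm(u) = 10.97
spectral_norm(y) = 4.53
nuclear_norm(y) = 9.62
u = y @ x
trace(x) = -3.97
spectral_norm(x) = 4.17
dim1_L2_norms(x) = [3.56, 3.07, 3.07, 3.71]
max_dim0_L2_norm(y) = 4.46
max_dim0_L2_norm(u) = 14.0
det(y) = 0.62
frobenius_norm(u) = 19.86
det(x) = 111.18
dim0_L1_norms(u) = [6.5, 16.89, 27.07, 16.35]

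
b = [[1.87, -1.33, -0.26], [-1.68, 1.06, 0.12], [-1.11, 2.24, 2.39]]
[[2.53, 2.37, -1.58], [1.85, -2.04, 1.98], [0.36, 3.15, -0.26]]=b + [[0.66, 3.70, -1.32], [3.53, -3.10, 1.86], [1.47, 0.91, -2.65]]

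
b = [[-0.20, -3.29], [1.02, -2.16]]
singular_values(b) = [3.96, 0.96]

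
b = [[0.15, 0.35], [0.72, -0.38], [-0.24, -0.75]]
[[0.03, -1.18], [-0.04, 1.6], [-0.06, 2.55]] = b @ [[-0.01,0.36], [0.08,-3.52]]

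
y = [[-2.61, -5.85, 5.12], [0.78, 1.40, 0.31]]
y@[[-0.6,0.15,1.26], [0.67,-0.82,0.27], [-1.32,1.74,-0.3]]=[[-9.11,13.31,-6.4], [0.06,-0.49,1.27]]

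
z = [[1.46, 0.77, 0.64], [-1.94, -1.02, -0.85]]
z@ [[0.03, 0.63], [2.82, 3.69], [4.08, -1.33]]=[[4.83, 2.91], [-6.4, -3.86]]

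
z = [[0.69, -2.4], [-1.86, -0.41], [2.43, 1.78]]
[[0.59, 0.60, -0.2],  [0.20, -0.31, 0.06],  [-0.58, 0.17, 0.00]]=z@[[-0.05, 0.21, -0.05], [-0.26, -0.19, 0.07]]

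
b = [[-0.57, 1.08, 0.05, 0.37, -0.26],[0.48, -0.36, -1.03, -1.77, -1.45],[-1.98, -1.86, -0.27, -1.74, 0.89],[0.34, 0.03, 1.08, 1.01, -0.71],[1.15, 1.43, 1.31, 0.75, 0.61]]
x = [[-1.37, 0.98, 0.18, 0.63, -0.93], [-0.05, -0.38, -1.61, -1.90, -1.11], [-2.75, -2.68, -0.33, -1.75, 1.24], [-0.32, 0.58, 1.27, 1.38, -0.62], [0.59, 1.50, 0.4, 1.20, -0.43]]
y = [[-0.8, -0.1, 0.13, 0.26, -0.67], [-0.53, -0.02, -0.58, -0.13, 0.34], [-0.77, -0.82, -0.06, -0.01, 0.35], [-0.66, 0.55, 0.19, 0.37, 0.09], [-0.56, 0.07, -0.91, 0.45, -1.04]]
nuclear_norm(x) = 10.88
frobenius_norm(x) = 6.32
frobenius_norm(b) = 5.33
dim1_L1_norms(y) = [1.96, 1.6, 2.01, 1.86, 3.03]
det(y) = -0.37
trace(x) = -1.13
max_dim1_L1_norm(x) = 8.75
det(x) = -0.45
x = y + b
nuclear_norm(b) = 10.22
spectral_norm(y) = 1.84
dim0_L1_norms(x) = [5.08, 6.12, 3.79, 6.86, 4.33]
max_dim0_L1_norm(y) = 3.32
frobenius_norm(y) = 2.58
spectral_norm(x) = 5.15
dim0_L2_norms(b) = [2.43, 2.61, 2.0, 2.81, 1.96]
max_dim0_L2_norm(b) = 2.81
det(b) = -15.80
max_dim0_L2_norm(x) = 3.3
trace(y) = -1.55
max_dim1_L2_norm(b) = 3.36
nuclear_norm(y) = 5.10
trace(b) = 0.42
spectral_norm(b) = 4.25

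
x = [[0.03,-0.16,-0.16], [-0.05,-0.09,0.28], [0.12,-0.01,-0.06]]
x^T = [[0.03, -0.05, 0.12],[-0.16, -0.09, -0.01],[-0.16, 0.28, -0.06]]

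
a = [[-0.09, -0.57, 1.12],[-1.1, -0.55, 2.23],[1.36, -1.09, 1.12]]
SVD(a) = [[-0.42, -0.04, 0.91], [-0.80, 0.50, -0.35], [-0.44, -0.87, -0.24]] @ diag([2.983869171527426, 1.8589955999373478, 0.07456625658976883]) @ [[0.11, 0.39, -0.92],[-0.93, 0.37, 0.05],[-0.36, -0.84, -0.40]]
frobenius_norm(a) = 3.52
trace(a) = 0.48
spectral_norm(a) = 2.98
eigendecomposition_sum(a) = [[(-1.04+0j),0.06-0.00j,(0.55-0j)], [-1.88+0.00j,0.10-0.00j,(1-0j)], [-0.34+0.00j,(0.02-0j),0.18-0.00j]] + [[0.47-0.97j, -0.31+0.53j, 0.28+0.06j], [0.39-2.26j, (-0.33+1.26j), 0.61-0.04j], [0.85-1.59j, (-0.55+0.86j), 0.47+0.12j]] + [[(0.47+0.97j), -0.31-0.53j, (0.28-0.06j)], [(0.39+2.26j), (-0.33-1.26j), (0.61+0.04j)], [0.85+1.59j, -0.55-0.86j, 0.47-0.12j]]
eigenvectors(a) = [[-0.48+0.00j, (-0.33-0.1j), (-0.33+0.1j)], [-0.86+0.00j, (-0.74+0j), -0.74-0.00j], [(-0.16+0j), (-0.55-0.18j), (-0.55+0.18j)]]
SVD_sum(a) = [[-0.13, -0.49, 1.15], [-0.25, -0.92, 2.17], [-0.14, -0.50, 1.19]] + [[0.07, -0.03, -0.00], [-0.86, 0.35, 0.05], [1.49, -0.60, -0.08]] + [[-0.02, -0.06, -0.03], [0.01, 0.02, 0.01], [0.01, 0.02, 0.01]]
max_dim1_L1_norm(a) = 3.88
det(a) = -0.41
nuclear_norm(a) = 4.92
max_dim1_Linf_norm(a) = 2.23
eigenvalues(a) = [(-0.76+0j), (0.62+0.41j), (0.62-0.41j)]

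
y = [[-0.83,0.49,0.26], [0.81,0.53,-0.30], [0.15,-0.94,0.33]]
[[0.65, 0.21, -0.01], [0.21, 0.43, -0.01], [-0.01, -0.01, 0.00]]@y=[[-0.37, 0.44, 0.10],[0.17, 0.34, -0.08],[0.0, -0.01, 0.00]]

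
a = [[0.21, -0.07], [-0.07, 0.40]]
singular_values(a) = [0.42, 0.19]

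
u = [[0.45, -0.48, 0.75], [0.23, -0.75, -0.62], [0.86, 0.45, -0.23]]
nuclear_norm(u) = 3.00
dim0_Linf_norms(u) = [0.86, 0.75, 0.75]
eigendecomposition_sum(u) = [[(0.69-0j), (-0.07-0j), 0.46+0.00j], [-0.07+0.00j, 0.01+0.00j, (-0.05+0j)], [(0.46-0j), (-0.05-0j), (0.3+0j)]] + [[-0.12+0.10j, (-0.2-0.19j), 0.15-0.18j], [(0.15+0.23j), -0.38+0.32j, -0.29-0.30j], [(0.2-0.11j), (0.25+0.33j), -0.27+0.22j]] + [[-0.12-0.10j,-0.20+0.19j,0.15+0.18j], [0.15-0.23j,(-0.38-0.32j),(-0.29+0.3j)], [(0.2+0.11j),(0.25-0.33j),-0.27-0.22j]]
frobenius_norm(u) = 1.73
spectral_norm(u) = 1.00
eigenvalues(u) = [(1+0j), (-0.76+0.64j), (-0.76-0.64j)]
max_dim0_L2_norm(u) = 1.0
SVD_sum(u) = [[-0.13, 0.09, 0.26],[0.37, -0.26, -0.73],[0.18, -0.13, -0.37]] + [[0.23, -0.74, 0.37], [0.11, -0.37, 0.19], [-0.07, 0.23, -0.11]] + [[0.35, 0.17, 0.12], [-0.25, -0.12, -0.08], [0.74, 0.35, 0.25]]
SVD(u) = [[-0.3, 0.86, -0.41], [0.85, 0.44, 0.29], [0.43, -0.26, -0.86]] @ diag([1.0008963827748163, 0.997545485836964, 0.9966491030621475]) @ [[0.43,-0.3,-0.85], [0.26,-0.86,0.44], [-0.86,-0.41,-0.29]]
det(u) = 1.00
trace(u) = -0.53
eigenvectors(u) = [[0.83+0.00j, (0.05+0.39j), (0.05-0.39j)], [(-0.09+0j), (0.71+0j), (0.71-0j)], [0.55+0.00j, 0.03-0.59j, 0.03+0.59j]]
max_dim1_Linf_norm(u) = 0.86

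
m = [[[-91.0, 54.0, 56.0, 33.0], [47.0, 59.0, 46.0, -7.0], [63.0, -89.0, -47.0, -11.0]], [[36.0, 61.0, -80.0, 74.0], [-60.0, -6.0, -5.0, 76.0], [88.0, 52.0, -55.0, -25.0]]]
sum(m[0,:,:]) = 113.0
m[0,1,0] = 47.0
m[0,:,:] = [[-91.0, 54.0, 56.0, 33.0], [47.0, 59.0, 46.0, -7.0], [63.0, -89.0, -47.0, -11.0]]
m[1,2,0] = 88.0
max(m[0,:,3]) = 33.0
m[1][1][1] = -6.0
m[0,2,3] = -11.0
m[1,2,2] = -55.0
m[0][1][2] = 46.0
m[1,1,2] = -5.0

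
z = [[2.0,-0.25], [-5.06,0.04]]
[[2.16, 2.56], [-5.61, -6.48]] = z@[[1.11, 1.28], [0.23, -0.0]]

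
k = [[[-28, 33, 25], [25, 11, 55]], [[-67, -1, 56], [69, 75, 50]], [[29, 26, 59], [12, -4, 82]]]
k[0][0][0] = -28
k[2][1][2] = 82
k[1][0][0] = -67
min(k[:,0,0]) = -67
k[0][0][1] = 33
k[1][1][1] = 75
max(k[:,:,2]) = 82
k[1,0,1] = -1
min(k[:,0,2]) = 25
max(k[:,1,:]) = 82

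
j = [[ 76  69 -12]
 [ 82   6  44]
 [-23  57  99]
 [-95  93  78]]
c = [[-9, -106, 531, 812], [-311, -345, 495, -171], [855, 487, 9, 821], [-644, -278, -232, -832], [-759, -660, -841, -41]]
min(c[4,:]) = -841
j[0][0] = 76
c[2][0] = 855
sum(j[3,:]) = 76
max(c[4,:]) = -41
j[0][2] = -12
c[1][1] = -345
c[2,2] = 9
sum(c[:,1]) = -902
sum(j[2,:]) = 133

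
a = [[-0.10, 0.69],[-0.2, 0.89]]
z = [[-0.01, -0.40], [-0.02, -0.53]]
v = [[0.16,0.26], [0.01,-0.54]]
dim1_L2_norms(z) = [0.4, 0.53]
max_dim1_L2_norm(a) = 0.91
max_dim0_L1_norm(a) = 1.58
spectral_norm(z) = 0.66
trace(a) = 0.79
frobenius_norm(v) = 0.62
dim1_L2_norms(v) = [0.31, 0.54]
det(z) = -0.00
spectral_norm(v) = 0.60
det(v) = -0.09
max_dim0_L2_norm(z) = 0.66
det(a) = 0.05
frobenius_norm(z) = 0.66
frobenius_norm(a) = 1.15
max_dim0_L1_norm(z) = 0.93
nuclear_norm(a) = 1.19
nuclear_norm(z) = 0.67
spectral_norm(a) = 1.15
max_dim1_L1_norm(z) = 0.55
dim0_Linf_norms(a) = [0.2, 0.89]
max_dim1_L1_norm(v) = 0.55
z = a @ v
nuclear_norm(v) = 0.75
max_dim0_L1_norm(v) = 0.8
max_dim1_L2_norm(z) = 0.53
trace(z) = -0.54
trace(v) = -0.38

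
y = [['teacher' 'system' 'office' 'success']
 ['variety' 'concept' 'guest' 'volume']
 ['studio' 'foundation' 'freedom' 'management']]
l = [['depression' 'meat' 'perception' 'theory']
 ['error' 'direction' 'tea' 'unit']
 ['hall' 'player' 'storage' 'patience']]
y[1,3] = 'volume'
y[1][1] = 'concept'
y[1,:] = ['variety', 'concept', 'guest', 'volume']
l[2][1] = 'player'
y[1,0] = 'variety'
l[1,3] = 'unit'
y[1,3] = 'volume'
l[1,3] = 'unit'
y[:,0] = ['teacher', 'variety', 'studio']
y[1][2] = 'guest'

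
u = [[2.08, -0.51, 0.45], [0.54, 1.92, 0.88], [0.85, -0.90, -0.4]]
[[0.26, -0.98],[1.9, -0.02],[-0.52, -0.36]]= u @ [[0.34, -0.33],[0.89, 0.25],[0.01, -0.37]]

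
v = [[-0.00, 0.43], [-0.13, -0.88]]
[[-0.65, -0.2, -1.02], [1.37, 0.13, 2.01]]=v @ [[-0.24, 2.15, 0.62], [-1.52, -0.46, -2.38]]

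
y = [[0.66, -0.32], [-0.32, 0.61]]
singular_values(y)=[0.96, 0.31]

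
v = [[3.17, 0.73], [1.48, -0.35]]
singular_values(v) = [3.54, 0.62]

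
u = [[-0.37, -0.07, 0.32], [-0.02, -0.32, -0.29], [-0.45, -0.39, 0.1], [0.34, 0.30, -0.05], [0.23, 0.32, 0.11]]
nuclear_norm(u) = 1.50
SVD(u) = [[-0.38, -0.62, 0.03], [-0.21, 0.71, -0.36], [-0.65, -0.05, -0.5], [0.49, -0.00, -0.16], [0.40, -0.32, -0.77]] @ diag([0.9344227850583606, 0.5455315230596085, 0.021199436597238087]) @ [[0.74, 0.66, -0.12], [0.31, -0.49, -0.82], [-0.60, 0.57, -0.56]]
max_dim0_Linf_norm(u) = 0.45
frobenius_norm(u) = 1.08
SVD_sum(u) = [[-0.27, -0.24, 0.04], [-0.14, -0.13, 0.02], [-0.45, -0.4, 0.07], [0.34, 0.3, -0.05], [0.27, 0.24, -0.04]] + [[-0.10, 0.17, 0.28], [0.12, -0.19, -0.32], [-0.01, 0.01, 0.02], [-0.0, 0.00, 0.00], [-0.05, 0.09, 0.14]] + [[-0.0, 0.00, -0.0],[0.00, -0.00, 0.0],[0.01, -0.01, 0.01],[0.00, -0.00, 0.00],[0.01, -0.01, 0.01]]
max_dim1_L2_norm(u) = 0.6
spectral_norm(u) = 0.93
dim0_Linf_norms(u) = [0.45, 0.39, 0.32]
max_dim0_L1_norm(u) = 1.41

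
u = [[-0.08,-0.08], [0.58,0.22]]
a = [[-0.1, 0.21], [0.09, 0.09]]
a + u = [[-0.18, 0.13], [0.67, 0.31]]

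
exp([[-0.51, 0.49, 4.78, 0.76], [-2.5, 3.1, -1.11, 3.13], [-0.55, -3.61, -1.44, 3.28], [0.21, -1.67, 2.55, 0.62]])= [[19.40, -44.63, 21.35, -9.74], [-13.85, 26.47, -12.19, 12.32], [18.71, -40.07, 18.37, -13.17], [19.94, -44.54, 20.75, -11.88]]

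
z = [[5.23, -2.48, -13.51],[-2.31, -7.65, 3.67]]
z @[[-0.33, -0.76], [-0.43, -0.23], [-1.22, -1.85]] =[[15.82, 21.59],[-0.43, -3.27]]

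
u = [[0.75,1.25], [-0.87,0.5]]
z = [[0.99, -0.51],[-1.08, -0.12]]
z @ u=[[1.19, 0.98], [-0.71, -1.41]]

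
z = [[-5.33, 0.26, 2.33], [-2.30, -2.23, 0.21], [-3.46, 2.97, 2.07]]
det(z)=-4.917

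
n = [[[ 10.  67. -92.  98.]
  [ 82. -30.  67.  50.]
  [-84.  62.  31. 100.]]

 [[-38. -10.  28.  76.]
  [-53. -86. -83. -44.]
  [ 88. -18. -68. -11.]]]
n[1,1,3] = -44.0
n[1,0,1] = -10.0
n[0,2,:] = [-84.0, 62.0, 31.0, 100.0]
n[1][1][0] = -53.0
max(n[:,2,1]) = 62.0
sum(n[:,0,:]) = 139.0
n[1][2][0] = 88.0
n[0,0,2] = -92.0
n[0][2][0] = -84.0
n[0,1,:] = [82.0, -30.0, 67.0, 50.0]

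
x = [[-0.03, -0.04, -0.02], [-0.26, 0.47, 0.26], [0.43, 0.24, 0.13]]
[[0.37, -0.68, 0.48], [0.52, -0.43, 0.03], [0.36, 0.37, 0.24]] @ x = [[0.37, -0.22, -0.12], [0.11, -0.22, -0.12], [-0.0, 0.22, 0.12]]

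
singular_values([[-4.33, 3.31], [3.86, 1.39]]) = [6.08, 3.09]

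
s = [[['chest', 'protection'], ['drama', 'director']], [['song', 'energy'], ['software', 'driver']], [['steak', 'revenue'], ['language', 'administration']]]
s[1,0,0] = 'song'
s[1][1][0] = 'software'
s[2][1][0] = 'language'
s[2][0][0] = 'steak'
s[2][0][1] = 'revenue'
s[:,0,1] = ['protection', 'energy', 'revenue']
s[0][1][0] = 'drama'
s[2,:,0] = ['steak', 'language']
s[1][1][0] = 'software'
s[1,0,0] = 'song'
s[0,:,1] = ['protection', 'director']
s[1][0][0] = 'song'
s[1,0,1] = 'energy'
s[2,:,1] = ['revenue', 'administration']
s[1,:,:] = [['song', 'energy'], ['software', 'driver']]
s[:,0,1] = ['protection', 'energy', 'revenue']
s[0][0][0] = 'chest'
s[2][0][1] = 'revenue'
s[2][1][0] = 'language'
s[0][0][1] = 'protection'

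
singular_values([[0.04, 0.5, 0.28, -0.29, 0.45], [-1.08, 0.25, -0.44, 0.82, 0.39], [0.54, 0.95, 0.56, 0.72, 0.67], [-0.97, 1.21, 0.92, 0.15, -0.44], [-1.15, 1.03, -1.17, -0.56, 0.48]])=[2.47, 1.94, 1.32, 1.18, 0.33]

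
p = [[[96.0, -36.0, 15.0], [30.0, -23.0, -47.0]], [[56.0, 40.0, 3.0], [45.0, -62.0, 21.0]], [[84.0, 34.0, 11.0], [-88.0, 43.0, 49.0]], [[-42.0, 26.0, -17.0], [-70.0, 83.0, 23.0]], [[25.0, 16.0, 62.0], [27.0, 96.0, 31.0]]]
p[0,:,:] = [[96.0, -36.0, 15.0], [30.0, -23.0, -47.0]]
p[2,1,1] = 43.0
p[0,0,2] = 15.0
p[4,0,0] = 25.0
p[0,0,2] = 15.0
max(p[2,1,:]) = 49.0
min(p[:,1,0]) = -88.0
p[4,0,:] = [25.0, 16.0, 62.0]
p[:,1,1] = [-23.0, -62.0, 43.0, 83.0, 96.0]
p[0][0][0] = 96.0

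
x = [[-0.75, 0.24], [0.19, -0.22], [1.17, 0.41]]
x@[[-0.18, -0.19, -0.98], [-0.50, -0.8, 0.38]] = [[0.02, -0.05, 0.83], [0.08, 0.14, -0.27], [-0.42, -0.55, -0.99]]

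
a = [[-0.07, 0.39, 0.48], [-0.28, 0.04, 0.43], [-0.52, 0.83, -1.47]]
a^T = [[-0.07,  -0.28,  -0.52], [0.39,  0.04,  0.83], [0.48,  0.43,  -1.47]]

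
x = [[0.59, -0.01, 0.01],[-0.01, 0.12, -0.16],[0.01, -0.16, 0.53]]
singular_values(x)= [0.6, 0.57, 0.06]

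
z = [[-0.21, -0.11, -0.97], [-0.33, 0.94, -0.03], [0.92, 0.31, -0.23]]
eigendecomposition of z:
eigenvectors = [[-0.01-0.70j, (-0.01+0.7j), (-0.18+0j)], [0.08-0.13j, (0.08+0.13j), (0.98+0j)], [(-0.7+0j), -0.70-0.00j, 0.11+0.00j]]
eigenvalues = [(-0.25+0.97j), (-0.25-0.97j), (1+0j)]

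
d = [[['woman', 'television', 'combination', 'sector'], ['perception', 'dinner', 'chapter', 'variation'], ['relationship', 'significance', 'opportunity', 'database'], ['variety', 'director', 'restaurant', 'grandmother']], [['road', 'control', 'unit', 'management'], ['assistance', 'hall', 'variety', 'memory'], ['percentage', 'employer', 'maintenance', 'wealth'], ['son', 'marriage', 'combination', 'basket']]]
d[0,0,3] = 'sector'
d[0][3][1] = 'director'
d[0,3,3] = 'grandmother'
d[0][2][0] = 'relationship'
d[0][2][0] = 'relationship'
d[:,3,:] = [['variety', 'director', 'restaurant', 'grandmother'], ['son', 'marriage', 'combination', 'basket']]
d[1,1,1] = 'hall'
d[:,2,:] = [['relationship', 'significance', 'opportunity', 'database'], ['percentage', 'employer', 'maintenance', 'wealth']]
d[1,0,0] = 'road'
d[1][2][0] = 'percentage'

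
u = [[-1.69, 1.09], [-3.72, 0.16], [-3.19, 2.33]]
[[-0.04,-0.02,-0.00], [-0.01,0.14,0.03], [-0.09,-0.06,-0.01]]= u @ [[-0.00, -0.04, -0.01], [-0.04, -0.08, -0.02]]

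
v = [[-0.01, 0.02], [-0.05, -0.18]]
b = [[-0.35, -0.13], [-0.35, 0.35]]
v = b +[[0.34, 0.15], [0.3, -0.53]]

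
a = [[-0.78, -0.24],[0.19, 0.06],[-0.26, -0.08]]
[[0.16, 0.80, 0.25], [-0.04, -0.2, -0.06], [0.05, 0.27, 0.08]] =a @ [[-0.17, -0.94, -0.39],[-0.12, -0.28, 0.21]]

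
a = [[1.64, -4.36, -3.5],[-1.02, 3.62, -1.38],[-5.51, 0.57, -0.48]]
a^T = [[1.64,-1.02,-5.51], [-4.36,3.62,0.57], [-3.5,-1.38,-0.48]]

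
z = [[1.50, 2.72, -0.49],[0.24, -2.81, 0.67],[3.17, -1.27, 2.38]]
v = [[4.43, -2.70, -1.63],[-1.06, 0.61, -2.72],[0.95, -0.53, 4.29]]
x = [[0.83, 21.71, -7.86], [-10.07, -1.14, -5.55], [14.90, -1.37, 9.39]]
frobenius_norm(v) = 7.62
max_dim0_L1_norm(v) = 8.64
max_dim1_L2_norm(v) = 5.44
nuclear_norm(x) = 44.05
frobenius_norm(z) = 5.97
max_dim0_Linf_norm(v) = 4.43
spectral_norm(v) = 5.46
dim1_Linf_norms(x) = [21.71, 10.07, 14.9]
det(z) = -8.75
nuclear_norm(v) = 10.78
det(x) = 0.39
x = v @ z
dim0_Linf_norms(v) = [4.43, 2.7, 4.29]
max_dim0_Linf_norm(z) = 3.17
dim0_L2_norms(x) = [18.0, 21.78, 13.44]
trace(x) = 9.08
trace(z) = 1.07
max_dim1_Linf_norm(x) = 21.71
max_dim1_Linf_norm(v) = 4.43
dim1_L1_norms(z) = [4.71, 3.72, 6.82]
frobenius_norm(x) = 31.29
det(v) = -0.07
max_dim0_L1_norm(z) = 6.8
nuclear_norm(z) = 8.87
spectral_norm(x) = 24.17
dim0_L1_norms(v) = [6.44, 3.84, 8.64]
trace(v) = 9.33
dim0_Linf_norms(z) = [3.17, 2.81, 2.38]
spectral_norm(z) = 4.64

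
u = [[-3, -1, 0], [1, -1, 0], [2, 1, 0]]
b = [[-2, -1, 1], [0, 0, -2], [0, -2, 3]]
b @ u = [[7, 4, 0], [-4, -2, 0], [4, 5, 0]]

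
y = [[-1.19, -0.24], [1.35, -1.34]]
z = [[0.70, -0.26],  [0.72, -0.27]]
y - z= [[-1.89, 0.02], [0.63, -1.07]]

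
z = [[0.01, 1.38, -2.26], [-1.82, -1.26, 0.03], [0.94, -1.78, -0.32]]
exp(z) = [[-0.72, 0.79, -0.52], [-0.12, -0.45, 0.71], [0.78, 0.2, -0.37]]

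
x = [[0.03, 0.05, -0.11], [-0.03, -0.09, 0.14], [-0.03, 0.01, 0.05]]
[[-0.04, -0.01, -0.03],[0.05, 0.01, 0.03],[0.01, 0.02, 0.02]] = x@[[-0.05, -0.31, 0.19], [-0.34, 0.34, 0.2], [0.15, 0.2, 0.41]]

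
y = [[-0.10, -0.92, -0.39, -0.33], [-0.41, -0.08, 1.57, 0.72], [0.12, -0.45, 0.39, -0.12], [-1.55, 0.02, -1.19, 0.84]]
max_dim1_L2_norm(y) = 2.13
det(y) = -0.02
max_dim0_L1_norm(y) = 3.54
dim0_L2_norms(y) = [1.61, 1.03, 2.05, 1.16]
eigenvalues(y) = [(1.58+0j), (-0.02+0j), (-0.26+0.77j), (-0.26-0.77j)]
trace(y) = 1.05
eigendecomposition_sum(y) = [[0.34+0.00j, -0.18+0.00j, (-0.03+0j), (-0.32-0j)], [-0.32-0.00j, 0.18+0.00j, 0.03-0.00j, (0.31+0j)], [(0.27+0j), -0.15+0.00j, -0.02+0.00j, (-0.26-0j)], [-1.15-0.00j, 0.62+0.00j, 0.10-0.00j, 1.09+0.00j]] + [[-0.02-0.00j, -0.01+0.00j, 0.03+0.00j, 0.01+0.00j], [0.01+0.00j, -0j, -0.01-0.00j, -0.00-0.00j], [0.01+0.00j, 0.00-0.00j, -0.01-0.00j, (-0-0j)], [-0.02-0.00j, (-0.01+0j), 0.04+0.00j, (0.01+0j)]] + [[-0.21-0.13j, -0.36-0.28j, (-0.2+0.79j), (-0.01+0.23j)], [(-0.05+0.24j), -0.13+0.42j, 0.78-0.09j, (0.21-0.07j)], [-0.08+0.04j, -0.15+0.06j, (0.21+0.2j), (0.07+0.04j)], [(-0.19-0.28j), (-0.3-0.54j), -0.67+0.87j, -0.13+0.28j]] + [[-0.21+0.13j, -0.36+0.28j, -0.20-0.79j, (-0.01-0.23j)],[-0.05-0.24j, (-0.13-0.42j), 0.78+0.09j, (0.21+0.07j)],[-0.08-0.04j, (-0.15-0.06j), 0.21-0.20j, 0.07-0.04j],[-0.19+0.28j, (-0.3+0.54j), -0.67-0.87j, -0.13-0.28j]]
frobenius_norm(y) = 3.03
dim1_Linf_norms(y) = [0.92, 1.57, 0.45, 1.55]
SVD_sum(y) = [[-0.17, 0.00, -0.25, 0.06],[0.5, -0.0, 0.73, -0.17],[0.23, -0.00, 0.33, -0.08],[-1.10, 0.01, -1.61, 0.38]] + [[0.25, -0.04, -0.24, -0.27], [-0.87, 0.14, 0.81, 0.92], [-0.01, 0.0, 0.01, 0.02], [-0.44, 0.07, 0.41, 0.47]] + [[-0.18,  -0.88,  0.09,  -0.12],[-0.05,  -0.22,  0.02,  -0.03],[-0.09,  -0.45,  0.05,  -0.06],[-0.01,  -0.06,  0.01,  -0.01]] + [[-0.00,0.0,0.0,-0.00], [-0.00,0.00,0.00,-0.0], [0.00,-0.00,-0.00,0.00], [0.0,-0.0,-0.00,0.0]]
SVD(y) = [[-0.14, 0.25, -0.87, -0.41], [0.40, -0.86, -0.22, -0.21], [0.18, -0.01, -0.44, 0.88], [-0.89, -0.44, -0.06, 0.15]] @ diag([2.239872173214918, 1.7502500849011604, 1.0501326001031175, 0.004337068321850004]) @ [[0.56, -0.00, 0.81, -0.19],[0.57, -0.09, -0.54, -0.61],[0.20, 0.97, -0.10, 0.13],[0.57, -0.24, -0.21, 0.76]]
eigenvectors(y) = [[(-0.27+0j), 0.57+0.00j, (-0.47+0.2j), -0.47-0.20j], [0.26+0.00j, (-0.24+0j), (0.34+0.35j), (0.34-0.35j)], [(-0.21+0j), -0.21+0.00j, (-0.02+0.18j), -0.02-0.18j], [(0.9+0j), 0.76+0.00j, (-0.68+0j), -0.68-0.00j]]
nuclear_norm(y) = 5.04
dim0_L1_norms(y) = [2.18, 1.47, 3.54, 2.01]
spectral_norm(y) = 2.24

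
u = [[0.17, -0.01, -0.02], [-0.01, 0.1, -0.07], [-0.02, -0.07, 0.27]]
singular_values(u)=[0.3, 0.17, 0.07]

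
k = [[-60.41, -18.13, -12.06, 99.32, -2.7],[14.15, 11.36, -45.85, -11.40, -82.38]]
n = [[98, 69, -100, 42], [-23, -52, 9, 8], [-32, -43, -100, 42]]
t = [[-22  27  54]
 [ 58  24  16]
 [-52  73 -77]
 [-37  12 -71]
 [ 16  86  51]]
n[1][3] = 8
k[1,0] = 14.15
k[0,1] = -18.13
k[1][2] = -45.85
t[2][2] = -77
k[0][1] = -18.13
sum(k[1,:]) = -114.12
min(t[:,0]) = -52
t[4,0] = 16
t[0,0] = -22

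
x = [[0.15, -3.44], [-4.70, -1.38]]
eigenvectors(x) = [[0.72,0.58], [-0.70,0.82]]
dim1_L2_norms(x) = [3.44, 4.9]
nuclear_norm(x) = 8.28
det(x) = -16.38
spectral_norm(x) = 5.02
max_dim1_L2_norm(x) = 4.9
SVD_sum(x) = [[-1.29, -0.67],[-4.26, -2.22]] + [[1.44, -2.77], [-0.44, 0.84]]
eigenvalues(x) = [3.48, -4.71]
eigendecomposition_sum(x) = [[2.06,-1.46], [-2.00,1.41]] + [[-1.91, -1.98], [-2.7, -2.79]]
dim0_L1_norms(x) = [4.85, 4.82]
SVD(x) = [[0.29, 0.96], [0.96, -0.29]] @ diag([5.021682775632246, 3.2608591047327433]) @ [[-0.89, -0.46], [0.46, -0.89]]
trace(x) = -1.23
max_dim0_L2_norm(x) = 4.7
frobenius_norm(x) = 5.99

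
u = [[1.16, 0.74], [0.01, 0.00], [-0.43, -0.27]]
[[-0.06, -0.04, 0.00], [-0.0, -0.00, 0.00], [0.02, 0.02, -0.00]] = u@[[-0.10, -0.08, 0.01], [0.08, 0.07, -0.01]]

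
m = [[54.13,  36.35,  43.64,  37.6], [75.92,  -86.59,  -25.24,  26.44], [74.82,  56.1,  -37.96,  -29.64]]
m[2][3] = -29.64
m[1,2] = -25.24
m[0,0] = 54.13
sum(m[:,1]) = 5.859999999999999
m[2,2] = -37.96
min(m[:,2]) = -37.96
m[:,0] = [54.13, 75.92, 74.82]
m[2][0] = 74.82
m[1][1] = -86.59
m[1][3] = 26.44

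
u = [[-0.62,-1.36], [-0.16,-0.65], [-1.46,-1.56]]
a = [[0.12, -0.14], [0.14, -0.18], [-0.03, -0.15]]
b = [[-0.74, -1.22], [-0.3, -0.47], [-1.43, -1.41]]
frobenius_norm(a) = 0.33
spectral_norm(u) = 2.65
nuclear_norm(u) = 3.12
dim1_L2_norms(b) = [1.43, 0.56, 2.01]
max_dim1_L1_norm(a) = 0.32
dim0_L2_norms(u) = [1.59, 2.17]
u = a + b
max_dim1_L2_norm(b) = 2.01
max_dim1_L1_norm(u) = 3.02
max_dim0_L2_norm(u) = 2.17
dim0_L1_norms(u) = [2.24, 3.57]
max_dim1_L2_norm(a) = 0.23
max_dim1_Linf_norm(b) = 1.43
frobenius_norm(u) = 2.69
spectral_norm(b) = 2.51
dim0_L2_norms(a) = [0.19, 0.27]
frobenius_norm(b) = 2.53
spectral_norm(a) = 0.31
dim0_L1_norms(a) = [0.29, 0.47]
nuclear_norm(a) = 0.42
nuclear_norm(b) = 2.81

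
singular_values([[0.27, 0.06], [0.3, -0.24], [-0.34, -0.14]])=[0.53, 0.28]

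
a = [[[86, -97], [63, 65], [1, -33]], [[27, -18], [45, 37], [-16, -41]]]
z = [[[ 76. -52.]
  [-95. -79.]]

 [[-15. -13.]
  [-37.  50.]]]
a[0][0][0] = 86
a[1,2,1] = -41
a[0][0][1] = -97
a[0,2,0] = 1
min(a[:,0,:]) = -97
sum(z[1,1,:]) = 13.0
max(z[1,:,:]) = 50.0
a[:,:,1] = [[-97, 65, -33], [-18, 37, -41]]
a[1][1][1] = 37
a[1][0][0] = 27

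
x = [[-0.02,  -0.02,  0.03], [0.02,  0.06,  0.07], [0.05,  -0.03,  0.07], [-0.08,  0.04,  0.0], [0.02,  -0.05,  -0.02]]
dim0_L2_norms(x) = [0.1, 0.09, 0.11]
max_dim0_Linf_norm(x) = 0.08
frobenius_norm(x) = 0.17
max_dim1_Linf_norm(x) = 0.08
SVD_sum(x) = [[0.01, -0.0, 0.01], [0.03, -0.01, 0.03], [0.07, -0.02, 0.05], [-0.05, 0.02, -0.04], [0.01, -0.0, 0.01]] + [[-0.0, 0.01, 0.01], [-0.02, 0.06, 0.05], [-0.0, 0.01, 0.01], [-0.01, 0.04, 0.03], [0.01, -0.04, -0.03]] + [[-0.02, -0.02, 0.02], [0.01, 0.01, -0.01], [-0.01, -0.01, 0.01], [-0.02, -0.02, 0.01], [-0.01, -0.01, 0.0]]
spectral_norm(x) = 0.12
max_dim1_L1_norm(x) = 0.15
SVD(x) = [[-0.07, -0.08, -0.72], [-0.35, -0.74, 0.29], [-0.72, -0.08, -0.4], [0.58, -0.44, -0.46], [-0.13, 0.49, -0.16]] @ diag([0.12150134903682873, 0.11179119954171887, 0.054223148997953954]) @ [[-0.74, 0.26, -0.61], [0.25, -0.74, -0.62], [0.62, 0.62, -0.48]]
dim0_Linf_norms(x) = [0.08, 0.06, 0.07]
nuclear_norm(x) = 0.29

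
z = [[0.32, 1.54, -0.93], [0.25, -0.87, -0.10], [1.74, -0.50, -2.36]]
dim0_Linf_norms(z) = [1.74, 1.54, 2.36]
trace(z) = -2.91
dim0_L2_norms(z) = [1.79, 1.84, 2.54]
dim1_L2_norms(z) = [1.83, 0.91, 2.97]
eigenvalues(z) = [(-0+0j), (-1.45+0.28j), (-1.45-0.28j)]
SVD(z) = [[-0.29, 0.86, -0.43],[-0.08, -0.47, -0.88],[-0.95, -0.22, 0.21]] @ diag([3.089238824264311, 1.8633573239859331, 0.0017233125199477414]) @ [[-0.57, 0.03, 0.82], [-0.12, 0.98, -0.12], [0.81, 0.17, 0.56]]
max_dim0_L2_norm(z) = 2.54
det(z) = -0.01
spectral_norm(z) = 3.09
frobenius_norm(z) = 3.61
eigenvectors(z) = [[(-0.81+0j), (0.45+0.12j), (0.45-0.12j)], [-0.17+0.00j, -0.01-0.06j, (-0.01+0.06j)], [-0.56+0.00j, (0.88+0j), 0.88-0.00j]]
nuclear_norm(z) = 4.95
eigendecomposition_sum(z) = [[-0.00+0.00j, (-0.01+0j), -0j], [(-0+0j), (-0+0j), -0j], [(-0+0j), -0.01+0.00j, -0j]] + [[0.16+1.17j, 0.77-3.32j, (-0.47-0.69j)], [(0.13-0.09j), (-0.43+0.12j), -0.05+0.10j], [0.87+2.03j, -0.25-6.35j, (-1.18-1.01j)]] + [[(0.16-1.17j), 0.77+3.32j, (-0.47+0.69j)], [0.13+0.09j, (-0.43-0.12j), -0.05-0.10j], [(0.87-2.03j), (-0.25+6.35j), -1.18+1.01j]]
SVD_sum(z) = [[0.51, -0.03, -0.73], [0.15, -0.01, -0.21], [1.69, -0.1, -2.41]] + [[-0.19, 1.57, -0.20], [0.11, -0.86, 0.11], [0.05, -0.40, 0.05]] + [[-0.0,-0.0,-0.00], [-0.0,-0.00,-0.0], [0.00,0.0,0.00]]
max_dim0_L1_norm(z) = 3.39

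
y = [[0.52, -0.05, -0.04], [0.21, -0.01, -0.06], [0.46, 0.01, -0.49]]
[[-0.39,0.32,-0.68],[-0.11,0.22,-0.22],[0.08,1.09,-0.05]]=y@[[-0.76,0.81,-1.41], [0.63,3.08,-0.12], [-0.86,-1.40,-1.23]]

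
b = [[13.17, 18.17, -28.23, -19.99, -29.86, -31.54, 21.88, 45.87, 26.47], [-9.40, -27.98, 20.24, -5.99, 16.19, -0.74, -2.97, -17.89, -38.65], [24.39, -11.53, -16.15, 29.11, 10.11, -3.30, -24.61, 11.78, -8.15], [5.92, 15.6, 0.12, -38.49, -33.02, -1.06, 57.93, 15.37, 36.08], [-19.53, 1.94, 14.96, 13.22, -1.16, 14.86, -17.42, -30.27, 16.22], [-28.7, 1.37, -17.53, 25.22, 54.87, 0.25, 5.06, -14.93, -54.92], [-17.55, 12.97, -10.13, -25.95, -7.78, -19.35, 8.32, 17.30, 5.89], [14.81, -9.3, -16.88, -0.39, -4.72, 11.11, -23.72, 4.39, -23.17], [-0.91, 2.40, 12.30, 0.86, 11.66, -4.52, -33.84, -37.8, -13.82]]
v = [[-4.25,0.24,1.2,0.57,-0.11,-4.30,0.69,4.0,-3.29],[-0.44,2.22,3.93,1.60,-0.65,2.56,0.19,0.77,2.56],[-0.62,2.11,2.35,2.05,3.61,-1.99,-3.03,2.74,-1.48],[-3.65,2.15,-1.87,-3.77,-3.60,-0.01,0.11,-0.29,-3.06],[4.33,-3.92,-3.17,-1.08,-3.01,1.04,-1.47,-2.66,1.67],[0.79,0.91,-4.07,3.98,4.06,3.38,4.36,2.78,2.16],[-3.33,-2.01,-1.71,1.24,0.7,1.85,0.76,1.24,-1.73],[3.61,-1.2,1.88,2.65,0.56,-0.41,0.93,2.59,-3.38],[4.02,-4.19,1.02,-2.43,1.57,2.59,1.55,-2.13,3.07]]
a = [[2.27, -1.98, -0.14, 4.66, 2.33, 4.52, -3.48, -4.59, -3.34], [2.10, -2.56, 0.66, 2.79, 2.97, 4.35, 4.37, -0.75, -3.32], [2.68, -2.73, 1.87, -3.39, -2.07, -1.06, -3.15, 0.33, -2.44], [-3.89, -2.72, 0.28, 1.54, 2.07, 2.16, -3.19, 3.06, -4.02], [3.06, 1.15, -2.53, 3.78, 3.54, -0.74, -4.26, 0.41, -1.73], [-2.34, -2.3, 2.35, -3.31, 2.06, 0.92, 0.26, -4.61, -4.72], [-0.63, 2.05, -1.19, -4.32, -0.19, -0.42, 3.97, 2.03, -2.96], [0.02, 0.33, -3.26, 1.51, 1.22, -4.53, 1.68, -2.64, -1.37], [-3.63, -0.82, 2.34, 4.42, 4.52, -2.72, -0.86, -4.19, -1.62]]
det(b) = -29572330302476.73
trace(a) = 7.29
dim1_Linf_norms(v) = [4.3, 3.93, 3.61, 3.77, 4.33, 4.36, 3.33, 3.61, 4.19]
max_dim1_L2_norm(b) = 89.69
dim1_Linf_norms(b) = [45.87, 38.65, 29.11, 57.93, 30.27, 54.92, 25.95, 23.72, 37.8]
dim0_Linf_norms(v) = [4.33, 4.19, 4.07, 3.98, 4.06, 4.3, 4.36, 4.0, 3.38]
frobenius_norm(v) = 22.62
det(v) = -3527603.68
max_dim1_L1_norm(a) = 27.31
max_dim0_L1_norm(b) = 223.37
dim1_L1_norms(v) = [18.65, 14.92, 19.98, 18.51, 22.35, 26.49, 14.57, 17.21, 22.57]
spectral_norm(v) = 13.73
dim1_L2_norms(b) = [82.89, 58.33, 52.54, 88.01, 49.89, 89.69, 45.72, 43.07, 55.5]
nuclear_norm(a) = 65.89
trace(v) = 3.34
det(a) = 8385109.27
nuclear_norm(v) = 58.46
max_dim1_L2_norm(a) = 10.05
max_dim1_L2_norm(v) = 9.65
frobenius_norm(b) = 195.80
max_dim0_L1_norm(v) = 25.04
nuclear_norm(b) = 445.34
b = v @ a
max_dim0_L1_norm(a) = 29.72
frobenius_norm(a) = 25.08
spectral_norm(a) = 14.93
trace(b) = -71.47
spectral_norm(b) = 148.59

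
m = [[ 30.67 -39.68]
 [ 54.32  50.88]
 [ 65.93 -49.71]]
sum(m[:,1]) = -38.51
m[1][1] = 50.88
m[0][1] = -39.68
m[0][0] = 30.67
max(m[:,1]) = 50.88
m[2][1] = -49.71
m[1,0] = 54.32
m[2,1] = -49.71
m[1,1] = 50.88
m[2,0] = 65.93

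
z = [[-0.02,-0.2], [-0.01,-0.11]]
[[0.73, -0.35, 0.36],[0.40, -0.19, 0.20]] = z @ [[0.5, 2.18, 1.67], [-3.7, 1.54, -1.97]]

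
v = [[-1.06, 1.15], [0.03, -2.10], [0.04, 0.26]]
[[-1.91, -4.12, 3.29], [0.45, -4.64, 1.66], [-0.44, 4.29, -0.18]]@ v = [[2.03, 7.31],[-0.55, 10.69],[0.59, -9.56]]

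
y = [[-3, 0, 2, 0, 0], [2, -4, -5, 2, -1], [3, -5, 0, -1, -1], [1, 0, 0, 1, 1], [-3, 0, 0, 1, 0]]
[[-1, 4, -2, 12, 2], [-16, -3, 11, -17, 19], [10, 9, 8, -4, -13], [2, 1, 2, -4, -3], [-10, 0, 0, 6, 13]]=y@[[3, 0, 0, -2, -4], [0, -2, -2, 0, 0], [4, 2, -1, 3, -5], [-1, 0, 0, 0, 1], [0, 1, 2, -2, 0]]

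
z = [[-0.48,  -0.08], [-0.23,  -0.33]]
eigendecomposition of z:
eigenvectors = [[-0.71,  0.33], [-0.71,  -0.94]]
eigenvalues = [-0.56, -0.25]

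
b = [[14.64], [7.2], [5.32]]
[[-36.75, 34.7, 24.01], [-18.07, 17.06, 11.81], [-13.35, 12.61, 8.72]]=b @[[-2.51, 2.37, 1.64]]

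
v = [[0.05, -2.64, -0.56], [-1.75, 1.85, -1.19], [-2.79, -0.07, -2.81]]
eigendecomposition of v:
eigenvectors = [[0.33, 0.68, 0.66],[0.29, 0.18, -0.68],[0.9, -0.71, -0.31]]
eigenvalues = [-3.84, -0.09, 3.02]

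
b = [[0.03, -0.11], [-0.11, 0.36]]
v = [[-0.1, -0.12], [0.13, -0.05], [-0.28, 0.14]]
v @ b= [[0.01, -0.03], [0.01, -0.03], [-0.02, 0.08]]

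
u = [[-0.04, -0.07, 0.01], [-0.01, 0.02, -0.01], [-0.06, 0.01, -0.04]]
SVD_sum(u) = [[-0.06, -0.05, -0.01],[0.00, 0.0, 0.00],[-0.03, -0.03, -0.01]] + [[0.02, -0.02, 0.02], [-0.01, 0.02, -0.01], [-0.03, 0.04, -0.03]] + [[-0.0, 0.0, 0.00],  [-0.0, 0.0, 0.00],  [0.00, -0.0, -0.00]]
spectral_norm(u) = 0.09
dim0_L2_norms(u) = [0.07, 0.07, 0.04]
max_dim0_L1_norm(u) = 0.11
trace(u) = -0.06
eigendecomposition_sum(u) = [[-0.03, -0.03, 0.00], [-0.02, -0.02, 0.0], [-0.14, -0.14, 0.0]] + [[-0.01,-0.02,0.01], [0.01,0.02,-0.01], [0.08,0.12,-0.04]] + [[-0.00, -0.02, 0.0],[0.00, 0.02, -0.0],[0.00, 0.03, -0.0]]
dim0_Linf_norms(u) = [0.06, 0.07, 0.04]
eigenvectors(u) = [[-0.19, -0.17, 0.54], [-0.17, 0.17, -0.54], [-0.97, 0.97, -0.65]]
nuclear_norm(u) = 0.16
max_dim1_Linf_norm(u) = 0.07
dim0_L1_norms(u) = [0.11, 0.1, 0.06]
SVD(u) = [[-0.86, 0.46, -0.21], [0.05, -0.33, -0.94], [-0.5, -0.82, 0.27]] @ diag([0.08613406720564372, 0.07116381026304872, 0.0040785506565993255]) @ [[0.74,0.66,0.13], [0.48,-0.66,0.57], [0.46,-0.37,-0.81]]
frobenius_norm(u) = 0.11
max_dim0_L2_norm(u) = 0.07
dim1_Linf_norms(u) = [0.07, 0.02, 0.06]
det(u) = 0.00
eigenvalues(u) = [-0.05, -0.03, 0.02]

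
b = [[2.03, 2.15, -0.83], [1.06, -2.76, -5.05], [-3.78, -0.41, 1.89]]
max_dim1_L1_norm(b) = 8.87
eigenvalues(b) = [(5.14+0j), (-1.99+1.43j), (-1.99-1.43j)]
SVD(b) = [[-0.17, 0.64, 0.75], [-0.84, -0.49, 0.22], [0.51, -0.60, 0.62]] @ diag([6.470222638621889, 4.313977669556856, 1.109241034775389]) @ [[-0.49, 0.27, 0.83], [0.7, 0.69, 0.19], [-0.52, 0.67, -0.53]]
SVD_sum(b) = [[0.54, -0.3, -0.91], [2.67, -1.47, -4.52], [-1.62, 0.89, 2.74]] + [[1.92,1.88,0.52], [-1.48,-1.45,-0.4], [-1.8,-1.77,-0.49]] + [[-0.43, 0.56, -0.44],  [-0.13, 0.17, -0.13],  [-0.36, 0.46, -0.36]]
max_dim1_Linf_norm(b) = 5.05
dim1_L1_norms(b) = [5.01, 8.87, 6.08]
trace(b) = 1.16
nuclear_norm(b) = 11.89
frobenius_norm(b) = 7.86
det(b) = 30.96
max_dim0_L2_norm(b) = 5.46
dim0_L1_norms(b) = [6.87, 5.32, 7.77]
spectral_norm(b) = 6.47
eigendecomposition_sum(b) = [[2.30+0.00j, 0.71-0.00j, -1.69+0.00j], [(2.19+0j), (0.68-0j), (-1.61+0j)], [-2.94+0.00j, -0.91+0.00j, (2.17+0j)]] + [[(-0.13+0.98j), 0.72+0.71j, (0.43+1.29j)], [-0.56-1.68j, -1.72-0.57j, -1.72-1.73j], [(-0.42+0.62j), 0.25+0.72j, (-0.14+1.02j)]] + [[(-0.13-0.98j), (0.72-0.71j), (0.43-1.29j)], [-0.56+1.68j, (-1.72+0.57j), -1.72+1.73j], [(-0.42-0.62j), (0.25-0.72j), -0.14-1.02j]]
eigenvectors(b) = [[(0.53+0j), (0.41+0.2j), 0.41-0.20j], [0.51+0.00j, (-0.82+0j), (-0.82-0j)], [-0.68+0.00j, (0.21+0.27j), (0.21-0.27j)]]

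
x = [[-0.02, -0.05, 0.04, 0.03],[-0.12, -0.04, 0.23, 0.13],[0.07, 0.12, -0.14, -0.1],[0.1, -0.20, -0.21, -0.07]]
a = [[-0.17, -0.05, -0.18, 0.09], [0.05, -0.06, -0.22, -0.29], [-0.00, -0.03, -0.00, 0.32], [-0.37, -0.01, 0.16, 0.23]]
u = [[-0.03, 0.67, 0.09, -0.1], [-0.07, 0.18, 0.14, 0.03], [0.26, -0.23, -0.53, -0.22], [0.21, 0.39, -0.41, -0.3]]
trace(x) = -0.27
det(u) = 0.00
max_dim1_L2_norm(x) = 0.31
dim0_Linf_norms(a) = [0.37, 0.06, 0.22, 0.32]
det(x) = 0.00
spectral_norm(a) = 0.60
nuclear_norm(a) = 1.20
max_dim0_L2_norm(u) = 0.83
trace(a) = 0.00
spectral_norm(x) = 0.42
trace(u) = -0.68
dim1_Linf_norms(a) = [0.18, 0.29, 0.32, 0.37]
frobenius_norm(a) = 0.73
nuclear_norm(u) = 1.70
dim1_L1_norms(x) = [0.14, 0.52, 0.43, 0.58]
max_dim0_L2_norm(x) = 0.34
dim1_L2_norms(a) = [0.27, 0.37, 0.32, 0.46]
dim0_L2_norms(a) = [0.41, 0.08, 0.33, 0.5]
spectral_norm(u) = 0.85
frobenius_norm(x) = 0.49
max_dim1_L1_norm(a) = 0.77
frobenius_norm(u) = 1.20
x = a @ u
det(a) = -0.00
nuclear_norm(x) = 0.67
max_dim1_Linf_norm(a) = 0.37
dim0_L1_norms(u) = [0.57, 1.47, 1.17, 0.65]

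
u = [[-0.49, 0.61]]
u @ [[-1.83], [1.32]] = [[1.7]]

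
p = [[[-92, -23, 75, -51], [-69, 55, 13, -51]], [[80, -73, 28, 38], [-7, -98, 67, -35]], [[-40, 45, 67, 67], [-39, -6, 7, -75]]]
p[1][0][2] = 28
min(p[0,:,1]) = -23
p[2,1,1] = -6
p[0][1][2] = 13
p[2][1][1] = -6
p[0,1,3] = -51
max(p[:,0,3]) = 67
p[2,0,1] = 45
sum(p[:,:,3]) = -107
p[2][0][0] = -40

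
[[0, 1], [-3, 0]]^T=[[0, -3], [1, 0]]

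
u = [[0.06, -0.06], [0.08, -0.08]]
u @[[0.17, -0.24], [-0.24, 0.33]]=[[0.02,-0.03],[0.03,-0.05]]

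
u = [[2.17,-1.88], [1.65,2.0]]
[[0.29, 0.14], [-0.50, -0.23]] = u @ [[-0.05, -0.02], [-0.21, -0.10]]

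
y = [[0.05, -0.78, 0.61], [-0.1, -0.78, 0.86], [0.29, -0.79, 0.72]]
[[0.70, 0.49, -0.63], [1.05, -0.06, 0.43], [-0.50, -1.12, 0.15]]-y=[[0.65,1.27,-1.24], [1.15,0.72,-0.43], [-0.79,-0.33,-0.57]]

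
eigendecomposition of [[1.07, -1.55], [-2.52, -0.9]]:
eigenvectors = [[0.78, 0.44], [-0.62, 0.9]]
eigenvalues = [2.29, -2.12]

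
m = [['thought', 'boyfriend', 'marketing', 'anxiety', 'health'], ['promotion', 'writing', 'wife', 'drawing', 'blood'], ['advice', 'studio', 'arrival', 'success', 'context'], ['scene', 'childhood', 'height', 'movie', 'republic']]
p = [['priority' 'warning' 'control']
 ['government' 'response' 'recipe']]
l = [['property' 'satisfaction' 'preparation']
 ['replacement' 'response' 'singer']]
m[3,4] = 'republic'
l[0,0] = 'property'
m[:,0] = ['thought', 'promotion', 'advice', 'scene']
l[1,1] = 'response'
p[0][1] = 'warning'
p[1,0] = 'government'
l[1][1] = 'response'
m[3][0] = 'scene'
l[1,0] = 'replacement'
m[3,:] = ['scene', 'childhood', 'height', 'movie', 'republic']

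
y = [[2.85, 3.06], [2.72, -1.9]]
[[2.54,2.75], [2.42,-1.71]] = y @ [[0.89, -0.0], [-0.00, 0.9]]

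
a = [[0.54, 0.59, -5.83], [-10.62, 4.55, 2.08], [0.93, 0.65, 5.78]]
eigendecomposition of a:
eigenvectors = [[(-0.21+0.32j), -0.21-0.32j, -0.18+0.00j],[-0.91+0.00j, -0.91-0.00j, (0.94+0j)],[0.15+0.06j, (0.15-0.06j), 0.30+0.00j]]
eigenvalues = [(1.81+3.56j), (1.81-3.56j), (7.25+0j)]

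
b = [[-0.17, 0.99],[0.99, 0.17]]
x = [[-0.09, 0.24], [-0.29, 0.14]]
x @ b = [[0.25,-0.05],  [0.19,-0.26]]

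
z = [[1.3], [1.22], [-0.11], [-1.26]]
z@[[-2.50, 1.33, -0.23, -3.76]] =[[-3.25, 1.73, -0.30, -4.89], [-3.05, 1.62, -0.28, -4.59], [0.28, -0.15, 0.03, 0.41], [3.15, -1.68, 0.29, 4.74]]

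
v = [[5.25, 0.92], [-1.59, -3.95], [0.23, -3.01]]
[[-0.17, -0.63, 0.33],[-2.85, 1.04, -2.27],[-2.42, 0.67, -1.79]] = v @[[-0.17, -0.08, -0.04], [0.79, -0.23, 0.59]]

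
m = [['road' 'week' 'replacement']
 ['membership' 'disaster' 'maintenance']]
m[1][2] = 'maintenance'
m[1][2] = 'maintenance'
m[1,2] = 'maintenance'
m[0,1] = 'week'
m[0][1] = 'week'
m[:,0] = ['road', 'membership']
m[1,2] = 'maintenance'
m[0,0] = 'road'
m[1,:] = ['membership', 'disaster', 'maintenance']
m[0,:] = ['road', 'week', 'replacement']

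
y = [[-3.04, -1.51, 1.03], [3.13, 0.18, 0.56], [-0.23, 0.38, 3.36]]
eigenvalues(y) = [(-1.47+1.59j), (-1.47-1.59j), (3.44+0j)]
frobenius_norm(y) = 5.85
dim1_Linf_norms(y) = [3.04, 3.13, 3.36]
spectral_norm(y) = 4.59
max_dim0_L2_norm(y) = 4.37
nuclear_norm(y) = 9.08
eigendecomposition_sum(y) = [[(-1.52+0.07j), -0.77-0.73j, (0.35+0.19j)], [1.56+1.43j, 0.04+1.47j, (-0.16-0.53j)], [-0.14-0.16j, 0.01-0.15j, (0.01+0.05j)]] + [[(-1.52-0.07j), (-0.77+0.73j), 0.35-0.19j], [(1.56-1.43j), (0.04-1.47j), (-0.16+0.53j)], [(-0.14+0.16j), (0.01+0.15j), 0.01-0.05j]] + [[0.01-0.00j, (0.04+0j), (0.32+0j)], [0.02-0.00j, (0.1+0j), 0.88+0.00j], [(0.06-0j), (0.36+0j), (3.34+0j)]]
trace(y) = 0.50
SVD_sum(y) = [[-3.26,-0.90,0.85], [2.65,0.73,-0.7], [-0.88,-0.24,0.23]] + [[0.04, 0.02, 0.15], [0.29, 0.13, 1.23], [0.73, 0.33, 3.14]] + [[0.18,-0.63,0.02], [0.19,-0.68,0.03], [-0.08,0.30,-0.01]]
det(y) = 16.15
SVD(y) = [[-0.76, -0.05, -0.65], [0.62, -0.36, -0.7], [-0.21, -0.93, 0.30]] @ diag([4.587933770644732, 3.484636320201218, 1.01023434514578]) @ [[0.93, 0.26, -0.25],[-0.23, -0.1, -0.97],[-0.27, 0.96, -0.04]]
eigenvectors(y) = [[0.41-0.41j, (0.41+0.41j), 0.09+0.00j], [(-0.81+0j), -0.81-0.00j, (0.26+0j)], [0.08+0.01j, 0.08-0.01j, 0.96+0.00j]]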